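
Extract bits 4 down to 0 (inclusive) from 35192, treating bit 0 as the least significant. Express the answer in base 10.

v = 1000100101111000
Shift right by 0: 1000100101111000
Mask low 5 bits: 11000 = 24

24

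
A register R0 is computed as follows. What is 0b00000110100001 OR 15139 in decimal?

a = 00000110100001
15139 = 11101100100011
 OR → 11101110100011 = 15267

15267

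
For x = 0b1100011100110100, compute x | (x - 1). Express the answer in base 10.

x = 1100011100110100 = 50996
x - 1 = 1100011100110011
OR    = 1100011100110111 = 50999
(x | (x - 1) sets all bits below the lowest set bit.)

50999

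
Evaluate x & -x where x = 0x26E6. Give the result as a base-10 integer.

x = 10011011100110 = 9958
-x (two's complement) = …01100100011010
AND   = 00000000000010 = 2
(x & -x isolates the lowest set bit of x.)

2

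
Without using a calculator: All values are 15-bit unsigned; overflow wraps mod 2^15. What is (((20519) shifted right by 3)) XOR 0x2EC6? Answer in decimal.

20519 = 101000000100111
→ shifted right by 3 → 000101000000100 = 2564
0x2EC6 = 010111011000110
→ XOR → 010010011000010 = 9410

9410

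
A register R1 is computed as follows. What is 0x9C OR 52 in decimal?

188

0x9C = 10011100
52 = 00110100
 OR → 10111100 = 188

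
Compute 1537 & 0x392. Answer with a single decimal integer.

512

1537 = 11000000001
0x392 = 01110010010
AND → 01000000000 = 512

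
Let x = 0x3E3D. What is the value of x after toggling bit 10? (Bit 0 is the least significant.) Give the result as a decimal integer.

14909

x = 0011111000111101
bit 10 is currently 1; toggle it via x ^ (1 << 10) = x ^ 1024
→ 0011101000111101 = 14909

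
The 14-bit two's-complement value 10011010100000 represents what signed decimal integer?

pattern = 10011010100000 (MSB is 1 ⇒ negative)
Invert: 01100101011111, add 1 → 01100101100000 = 6496, so the value is -6496.
(Equivalently: 9888 - 2^14 = 9888 - 16384 = -6496.)

-6496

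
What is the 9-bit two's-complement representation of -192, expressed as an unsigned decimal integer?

320

192 in 9 bits: 011000000
Invert: 100111111
Add 1:  101000000 = 320
(Check: 2^9 - 192 = 512 - 192 = 320.)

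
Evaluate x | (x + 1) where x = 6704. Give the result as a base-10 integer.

x = 1101000110000 = 6704
x + 1 = 1101000110001
OR    = 1101000110001 = 6705
(x | (x + 1) sets the lowest cleared bit.)

6705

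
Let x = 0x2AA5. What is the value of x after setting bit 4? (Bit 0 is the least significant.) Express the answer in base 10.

x = 10101010100101
bit 4 is currently 0; set it via x | (1 << 4) = x | 16
→ 10101010110101 = 10933

10933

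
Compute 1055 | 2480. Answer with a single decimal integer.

1055 = 010000011111
2480 = 100110110000
 OR → 110110111111 = 3519

3519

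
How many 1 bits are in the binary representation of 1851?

1851 = 11100111011
Count the 1s: 1 + 1 + 1 + 1 + 1 + 1 + 1 + 1 = 8

8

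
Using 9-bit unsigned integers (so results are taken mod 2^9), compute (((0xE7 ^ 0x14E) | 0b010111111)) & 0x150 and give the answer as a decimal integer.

0xE7 = 011100111
0x14E = 101001110
→ ^ → 110101001 = 425
0b010111111 = 010111111
→ | → 110111111 = 447
0x150 = 101010000
→ & → 100010000 = 272

272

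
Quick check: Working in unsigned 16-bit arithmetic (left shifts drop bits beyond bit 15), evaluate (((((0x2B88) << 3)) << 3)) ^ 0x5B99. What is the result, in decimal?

47513

0x2B88 = 0010101110001000
→ << 3 (mod 2^16) → 0101110001000000 = 23616
→ << 3 (mod 2^16) → 1110001000000000 = 57856
0x5B99 = 0101101110011001
→ ^ → 1011100110011001 = 47513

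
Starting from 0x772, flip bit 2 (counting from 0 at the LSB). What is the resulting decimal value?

x = 011101110010
bit 2 is currently 0; toggle it via x ^ (1 << 2) = x ^ 4
→ 011101110110 = 1910

1910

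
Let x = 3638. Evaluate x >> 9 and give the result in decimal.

7

3638 = 111000110110
shift right by 9 → 000000000111 = 7
(equivalently, floor(3638 / 512))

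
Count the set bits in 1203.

6

1203 = 10010110011
Count the 1s: 1 + 1 + 1 + 1 + 1 + 1 = 6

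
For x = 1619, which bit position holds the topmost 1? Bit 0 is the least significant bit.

10

1619 = 11001010011
The topmost 1 is at position 10 (since 2^10 = 1024 ≤ 1619 < 2048).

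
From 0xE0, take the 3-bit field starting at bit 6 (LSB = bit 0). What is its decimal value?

v = 0011100000
Shift right by 6: 0011
Mask low 3 bits: 011 = 3

3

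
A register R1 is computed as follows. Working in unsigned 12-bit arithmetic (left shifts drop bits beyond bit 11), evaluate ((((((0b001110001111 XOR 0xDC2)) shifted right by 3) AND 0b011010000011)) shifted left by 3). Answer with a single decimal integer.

0b001110001111 = 001110001111
0xDC2 = 110111000010
→ XOR → 111001001101 = 3661
→ shifted right by 3 → 000111001001 = 457
0b011010000011 = 011010000011
→ AND → 000010000001 = 129
→ shifted left by 3 (mod 2^12) → 010000001000 = 1032

1032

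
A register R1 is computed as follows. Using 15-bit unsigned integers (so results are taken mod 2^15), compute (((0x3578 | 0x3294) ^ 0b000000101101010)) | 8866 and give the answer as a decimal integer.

0x3578 = 011010101111000
0x3294 = 011001010010100
→ | → 011011111111100 = 14332
0b000000101101010 = 000000101101010
→ ^ → 011011010010110 = 13974
8866 = 010001010100010
→ | → 011011010110110 = 14006

14006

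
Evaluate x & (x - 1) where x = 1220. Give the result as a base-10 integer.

1216

x = 10011000100 = 1220
x - 1 = 10011000011
AND   = 10011000000 = 1216
(x & (x - 1) clears the lowest set bit of x.)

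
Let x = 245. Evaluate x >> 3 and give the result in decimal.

245 = 11110101
shift right by 3 → 00011110 = 30
(equivalently, floor(245 / 8))

30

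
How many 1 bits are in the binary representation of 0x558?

5

0x558 = 10101011000
Count the 1s: 1 + 1 + 1 + 1 + 1 = 5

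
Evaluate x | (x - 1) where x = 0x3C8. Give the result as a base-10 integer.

975

x = 1111001000 = 968
x - 1 = 1111000111
OR    = 1111001111 = 975
(x | (x - 1) sets all bits below the lowest set bit.)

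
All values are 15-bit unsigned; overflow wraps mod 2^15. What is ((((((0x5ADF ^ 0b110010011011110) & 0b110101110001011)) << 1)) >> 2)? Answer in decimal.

0x5ADF = 101101011011111
0b110010011011110 = 110010011011110
→ ^ → 011111000000001 = 15873
0b110101110001011 = 110101110001011
→ & → 010101000000001 = 10753
→ << 1 (mod 2^15) → 101010000000010 = 21506
→ >> 2 → 001010100000000 = 5376

5376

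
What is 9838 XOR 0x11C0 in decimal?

14254

9838 = 10011001101110
0x11C0 = 01000111000000
XOR → 11011110101110 = 14254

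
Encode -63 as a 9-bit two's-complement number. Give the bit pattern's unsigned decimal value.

449

63 in 9 bits: 000111111
Invert: 111000000
Add 1:  111000001 = 449
(Check: 2^9 - 63 = 512 - 63 = 449.)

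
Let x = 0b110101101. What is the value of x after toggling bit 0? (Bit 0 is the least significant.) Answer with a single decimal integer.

428

x = 110101101
bit 0 is currently 1; toggle it via x ^ (1 << 0) = x ^ 1
→ 110101100 = 428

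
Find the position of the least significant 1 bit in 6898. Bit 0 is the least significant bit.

6898 = 1101011110010
Trailing zeros: 1, so the lowest set bit is bit 1 (value 2).

1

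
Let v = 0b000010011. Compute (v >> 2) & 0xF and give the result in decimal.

v = 000010011
Shift right by 2: 0000100
Mask low 4 bits: 0100 = 4

4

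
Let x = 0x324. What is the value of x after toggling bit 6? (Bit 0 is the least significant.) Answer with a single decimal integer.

x = 001100100100
bit 6 is currently 0; toggle it via x ^ (1 << 6) = x ^ 64
→ 001101100100 = 868

868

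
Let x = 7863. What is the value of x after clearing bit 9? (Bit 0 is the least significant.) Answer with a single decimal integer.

x = 1111010110111
bit 9 is currently 1; clear it via x & ~(1 << 9) = x & ~512
→ 1110010110111 = 7351

7351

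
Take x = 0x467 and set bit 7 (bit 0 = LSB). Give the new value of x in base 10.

1255

x = 10001100111
bit 7 is currently 0; set it via x | (1 << 7) = x | 128
→ 10011100111 = 1255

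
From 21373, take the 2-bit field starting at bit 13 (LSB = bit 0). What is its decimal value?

2

v = 0101001101111101
Shift right by 13: 010
Mask low 2 bits: 10 = 2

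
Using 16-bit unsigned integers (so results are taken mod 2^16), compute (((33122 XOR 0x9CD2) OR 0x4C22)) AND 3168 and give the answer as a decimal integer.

33122 = 1000000101100010
0x9CD2 = 1001110011010010
→ XOR → 0001110110110000 = 7600
0x4C22 = 0100110000100010
→ OR → 0101110110110010 = 23986
3168 = 0000110001100000
→ AND → 0000110000100000 = 3104

3104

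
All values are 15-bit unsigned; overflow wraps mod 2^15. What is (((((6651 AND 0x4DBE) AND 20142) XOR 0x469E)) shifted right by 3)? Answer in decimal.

2502

6651 = 001100111111011
0x4DBE = 100110110111110
→ AND → 000100110111010 = 2490
20142 = 100111010101110
→ AND → 000100010101010 = 2218
0x469E = 100011010011110
→ XOR → 100111000110100 = 20020
→ shifted right by 3 → 000100111000110 = 2502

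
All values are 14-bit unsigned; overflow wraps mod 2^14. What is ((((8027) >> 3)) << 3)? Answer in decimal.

8027 = 01111101011011
→ >> 3 → 00001111101011 = 1003
→ << 3 (mod 2^14) → 01111101011000 = 8024

8024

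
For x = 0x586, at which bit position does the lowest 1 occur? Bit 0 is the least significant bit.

0x586 = 10110000110
Trailing zeros: 1, so the lowest set bit is bit 1 (value 2).

1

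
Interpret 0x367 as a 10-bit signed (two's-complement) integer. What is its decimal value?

pattern = 1101100111 (MSB is 1 ⇒ negative)
Invert: 0010011000, add 1 → 0010011001 = 153, so the value is -153.
(Equivalently: 871 - 2^10 = 871 - 1024 = -153.)

-153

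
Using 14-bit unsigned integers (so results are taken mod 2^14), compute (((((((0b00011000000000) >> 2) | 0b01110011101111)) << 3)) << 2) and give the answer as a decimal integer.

0b00011000000000 = 00011000000000
→ >> 2 → 00000110000000 = 384
0b01110011101111 = 01110011101111
→ | → 01110111101111 = 7663
→ << 3 (mod 2^14) → 10111101111000 = 12152
→ << 2 (mod 2^14) → 11110111100000 = 15840

15840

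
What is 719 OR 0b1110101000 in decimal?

719 = 1011001111
b = 1110101000
 OR → 1111101111 = 1007

1007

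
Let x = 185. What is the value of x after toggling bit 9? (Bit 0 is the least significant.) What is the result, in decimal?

697

x = 000000010111001
bit 9 is currently 0; toggle it via x ^ (1 << 9) = x ^ 512
→ 000001010111001 = 697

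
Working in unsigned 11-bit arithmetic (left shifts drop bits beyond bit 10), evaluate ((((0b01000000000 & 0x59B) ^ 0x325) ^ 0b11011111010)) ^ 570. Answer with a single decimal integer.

0b01000000000 = 01000000000
0x59B = 10110011011
→ & → 00000000000 = 0
0x325 = 01100100101
→ ^ → 01100100101 = 805
0b11011111010 = 11011111010
→ ^ → 10111011111 = 1503
570 = 01000111010
→ ^ → 11111100101 = 2021

2021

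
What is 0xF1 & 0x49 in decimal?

0xF1 = 11110001
0x49 = 01001001
AND → 01000001 = 65

65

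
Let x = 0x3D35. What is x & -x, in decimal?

x = 11110100110101 = 15669
-x (two's complement) = …00001011001011
AND   = 00000000000001 = 1
(x & -x isolates the lowest set bit of x.)

1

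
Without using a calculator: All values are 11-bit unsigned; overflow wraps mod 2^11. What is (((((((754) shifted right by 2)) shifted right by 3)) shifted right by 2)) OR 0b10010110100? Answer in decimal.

754 = 01011110010
→ shifted right by 2 → 00010111100 = 188
→ shifted right by 3 → 00000010111 = 23
→ shifted right by 2 → 00000000101 = 5
0b10010110100 = 10010110100
→ OR → 10010110101 = 1205

1205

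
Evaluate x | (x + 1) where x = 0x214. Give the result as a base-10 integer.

533

x = 1000010100 = 532
x + 1 = 1000010101
OR    = 1000010101 = 533
(x | (x + 1) sets the lowest cleared bit.)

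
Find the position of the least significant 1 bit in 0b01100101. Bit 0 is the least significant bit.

0

0b01100101 = 1100101
Trailing zeros: 0, so the lowest set bit is bit 0 (value 1).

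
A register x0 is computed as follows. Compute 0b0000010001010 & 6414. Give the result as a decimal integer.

10

a = 0000010001010
6414 = 1100100001110
AND → 0000000001010 = 10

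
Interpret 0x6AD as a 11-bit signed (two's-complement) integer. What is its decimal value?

-339

pattern = 11010101101 (MSB is 1 ⇒ negative)
Invert: 00101010010, add 1 → 00101010011 = 339, so the value is -339.
(Equivalently: 1709 - 2^11 = 1709 - 2048 = -339.)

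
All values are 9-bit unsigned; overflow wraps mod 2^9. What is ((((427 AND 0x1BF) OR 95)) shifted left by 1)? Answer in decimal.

427 = 110101011
0x1BF = 110111111
→ AND → 110101011 = 427
95 = 001011111
→ OR → 111111111 = 511
→ shifted left by 1 (mod 2^9) → 111111110 = 510

510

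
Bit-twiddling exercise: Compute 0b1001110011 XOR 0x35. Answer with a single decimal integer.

a = 1001110011
0x35 = 0000110101
XOR → 1001000110 = 582

582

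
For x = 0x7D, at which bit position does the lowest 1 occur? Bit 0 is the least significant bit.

0x7D = 1111101
Trailing zeros: 0, so the lowest set bit is bit 0 (value 1).

0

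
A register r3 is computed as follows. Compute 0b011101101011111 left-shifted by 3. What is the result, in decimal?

121592

x = 00011101101011111
shift left by 3 → 11101101011111000 = 121592
(equivalently, 15199 × 2^3 = 15199 × 8)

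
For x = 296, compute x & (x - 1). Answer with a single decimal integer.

288

x = 100101000 = 296
x - 1 = 100100111
AND   = 100100000 = 288
(x & (x - 1) clears the lowest set bit of x.)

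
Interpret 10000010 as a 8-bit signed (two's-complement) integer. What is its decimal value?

-126

pattern = 10000010 (MSB is 1 ⇒ negative)
Invert: 01111101, add 1 → 01111110 = 126, so the value is -126.
(Equivalently: 130 - 2^8 = 130 - 256 = -126.)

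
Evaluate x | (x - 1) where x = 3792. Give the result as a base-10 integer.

3807

x = 111011010000 = 3792
x - 1 = 111011001111
OR    = 111011011111 = 3807
(x | (x - 1) sets all bits below the lowest set bit.)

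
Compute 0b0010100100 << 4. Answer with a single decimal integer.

2624

x = 000010100100
shift left by 4 → 101001000000 = 2624
(equivalently, 164 × 2^4 = 164 × 16)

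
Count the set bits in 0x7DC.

8

0x7DC = 11111011100
Count the 1s: 1 + 1 + 1 + 1 + 1 + 1 + 1 + 1 = 8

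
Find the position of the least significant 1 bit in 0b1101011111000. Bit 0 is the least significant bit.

0b1101011111000 = 1101011111000
Trailing zeros: 3, so the lowest set bit is bit 3 (value 8).

3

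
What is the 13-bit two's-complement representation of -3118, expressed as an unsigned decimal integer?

3118 in 13 bits: 0110000101110
Invert: 1001111010001
Add 1:  1001111010010 = 5074
(Check: 2^13 - 3118 = 8192 - 3118 = 5074.)

5074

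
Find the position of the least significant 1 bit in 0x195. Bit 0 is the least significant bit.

0

0x195 = 110010101
Trailing zeros: 0, so the lowest set bit is bit 0 (value 1).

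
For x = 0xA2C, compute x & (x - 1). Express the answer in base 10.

2600

x = 101000101100 = 2604
x - 1 = 101000101011
AND   = 101000101000 = 2600
(x & (x - 1) clears the lowest set bit of x.)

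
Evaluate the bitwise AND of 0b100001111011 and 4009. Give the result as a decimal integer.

a = 100001111011
4009 = 111110101001
AND → 100000101001 = 2089

2089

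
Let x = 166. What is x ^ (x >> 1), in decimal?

x = 10100110 = 166
x>>1 = 01010011
XOR  = 11110101 = 245
(x ^ (x >> 1) gives the standard binary-reflected Gray code of x.)

245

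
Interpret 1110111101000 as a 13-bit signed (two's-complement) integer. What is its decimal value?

-536

pattern = 1110111101000 (MSB is 1 ⇒ negative)
Invert: 0001000010111, add 1 → 0001000011000 = 536, so the value is -536.
(Equivalently: 7656 - 2^13 = 7656 - 8192 = -536.)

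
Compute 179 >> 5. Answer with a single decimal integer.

5

179 = 10110011
shift right by 5 → 00000101 = 5
(equivalently, floor(179 / 32))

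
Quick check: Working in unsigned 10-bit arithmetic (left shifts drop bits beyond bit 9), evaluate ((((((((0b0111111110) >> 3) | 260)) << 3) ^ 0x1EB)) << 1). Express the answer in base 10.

38

0b0111111110 = 0111111110
→ >> 3 → 0000111111 = 63
260 = 0100000100
→ | → 0100111111 = 319
→ << 3 (mod 2^10) → 0111111000 = 504
0x1EB = 0111101011
→ ^ → 0000010011 = 19
→ << 1 (mod 2^10) → 0000100110 = 38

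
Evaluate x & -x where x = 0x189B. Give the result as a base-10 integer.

1

x = 1100010011011 = 6299
-x (two's complement) = …0011101100101
AND   = 0000000000001 = 1
(x & -x isolates the lowest set bit of x.)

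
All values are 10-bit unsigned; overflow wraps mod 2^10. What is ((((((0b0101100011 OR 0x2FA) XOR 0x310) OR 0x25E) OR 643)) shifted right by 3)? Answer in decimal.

95

0b0101100011 = 0101100011
0x2FA = 1011111010
→ OR → 1111111011 = 1019
0x310 = 1100010000
→ XOR → 0011101011 = 235
0x25E = 1001011110
→ OR → 1011111111 = 767
643 = 1010000011
→ OR → 1011111111 = 767
→ shifted right by 3 → 0001011111 = 95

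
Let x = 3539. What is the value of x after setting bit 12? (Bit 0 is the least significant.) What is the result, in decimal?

7635

x = 000110111010011
bit 12 is currently 0; set it via x | (1 << 12) = x | 4096
→ 001110111010011 = 7635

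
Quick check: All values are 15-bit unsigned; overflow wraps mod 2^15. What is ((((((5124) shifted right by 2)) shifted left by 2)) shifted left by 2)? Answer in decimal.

5124 = 001010000000100
→ shifted right by 2 → 000010100000001 = 1281
→ shifted left by 2 (mod 2^15) → 001010000000100 = 5124
→ shifted left by 2 (mod 2^15) → 101000000010000 = 20496

20496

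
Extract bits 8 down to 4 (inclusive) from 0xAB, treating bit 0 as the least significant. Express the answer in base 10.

10

v = 000010101011
Shift right by 4: 00001010
Mask low 5 bits: 01010 = 10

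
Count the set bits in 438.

438 = 110110110
Count the 1s: 1 + 1 + 1 + 1 + 1 + 1 = 6

6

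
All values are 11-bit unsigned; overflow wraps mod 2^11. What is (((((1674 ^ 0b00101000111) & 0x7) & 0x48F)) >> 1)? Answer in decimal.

1674 = 11010001010
0b00101000111 = 00101000111
→ ^ → 11111001101 = 1997
0x7 = 00000000111
→ & → 00000000101 = 5
0x48F = 10010001111
→ & → 00000000101 = 5
→ >> 1 → 00000000010 = 2

2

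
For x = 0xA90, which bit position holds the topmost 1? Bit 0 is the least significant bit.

11

0xA90 = 101010010000
The topmost 1 is at position 11 (since 2^11 = 2048 ≤ 2704 < 4096).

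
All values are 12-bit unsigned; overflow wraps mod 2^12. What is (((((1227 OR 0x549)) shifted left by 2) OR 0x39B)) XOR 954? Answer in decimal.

1029

1227 = 010011001011
0x549 = 010101001001
→ OR → 010111001011 = 1483
→ shifted left by 2 (mod 2^12) → 011100101100 = 1836
0x39B = 001110011011
→ OR → 011110111111 = 1983
954 = 001110111010
→ XOR → 010000000101 = 1029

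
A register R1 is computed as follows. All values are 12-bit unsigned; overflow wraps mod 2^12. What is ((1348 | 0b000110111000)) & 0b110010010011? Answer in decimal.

1168

1348 = 010101000100
0b000110111000 = 000110111000
→ | → 010111111100 = 1532
0b110010010011 = 110010010011
→ & → 010010010000 = 1168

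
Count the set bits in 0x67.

0x67 = 1100111
Count the 1s: 1 + 1 + 1 + 1 + 1 = 5

5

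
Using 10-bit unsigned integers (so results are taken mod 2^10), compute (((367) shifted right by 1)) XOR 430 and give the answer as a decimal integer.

367 = 0101101111
→ shifted right by 1 → 0010110111 = 183
430 = 0110101110
→ XOR → 0100011001 = 281

281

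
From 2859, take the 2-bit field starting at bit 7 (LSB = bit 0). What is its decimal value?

v = 101100101011
Shift right by 7: 10110
Mask low 2 bits: 10 = 2

2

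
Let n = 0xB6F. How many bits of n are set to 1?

0xB6F = 101101101111
Count the 1s: 1 + 1 + 1 + 1 + 1 + 1 + 1 + 1 + 1 = 9

9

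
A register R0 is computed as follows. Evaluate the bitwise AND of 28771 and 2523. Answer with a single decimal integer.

67

28771 = 111000001100011
2523 = 000100111011011
AND → 000000001000011 = 67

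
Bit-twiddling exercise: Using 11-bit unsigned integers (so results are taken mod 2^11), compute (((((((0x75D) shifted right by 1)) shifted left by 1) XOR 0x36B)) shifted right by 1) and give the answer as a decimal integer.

539

0x75D = 11101011101
→ shifted right by 1 → 01110101110 = 942
→ shifted left by 1 (mod 2^11) → 11101011100 = 1884
0x36B = 01101101011
→ XOR → 10000110111 = 1079
→ shifted right by 1 → 01000011011 = 539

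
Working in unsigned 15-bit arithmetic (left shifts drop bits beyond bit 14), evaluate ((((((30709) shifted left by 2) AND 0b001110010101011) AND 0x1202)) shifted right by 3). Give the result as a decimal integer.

30709 = 111011111110101
→ shifted left by 2 (mod 2^15) → 101111111010100 = 24532
0b001110010101011 = 001110010101011
→ AND → 001110010000000 = 7296
0x1202 = 001001000000010
→ AND → 001000000000000 = 4096
→ shifted right by 3 → 000001000000000 = 512

512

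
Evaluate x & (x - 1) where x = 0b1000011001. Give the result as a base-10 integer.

x = 1000011001 = 537
x - 1 = 1000011000
AND   = 1000011000 = 536
(x & (x - 1) clears the lowest set bit of x.)

536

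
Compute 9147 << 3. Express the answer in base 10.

73176

9147 = 00010001110111011
shift left by 3 → 10001110111011000 = 73176
(equivalently, 9147 × 2^3 = 9147 × 8)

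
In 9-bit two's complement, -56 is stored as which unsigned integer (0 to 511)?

456

56 in 9 bits: 000111000
Invert: 111000111
Add 1:  111001000 = 456
(Check: 2^9 - 56 = 512 - 56 = 456.)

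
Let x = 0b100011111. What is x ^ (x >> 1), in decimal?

x = 100011111 = 287
x>>1 = 010001111
XOR  = 110010000 = 400
(x ^ (x >> 1) gives the standard binary-reflected Gray code of x.)

400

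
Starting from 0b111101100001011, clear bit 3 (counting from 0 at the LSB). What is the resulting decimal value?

x = 111101100001011
bit 3 is currently 1; clear it via x & ~(1 << 3) = x & ~8
→ 111101100000011 = 31491

31491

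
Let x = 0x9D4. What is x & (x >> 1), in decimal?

192

x = 100111010100 = 2516
x>>1 = 010011101010
AND  = 000011000000 = 192
(x & (x >> 1) has a 1 wherever x has two consecutive 1 bits.)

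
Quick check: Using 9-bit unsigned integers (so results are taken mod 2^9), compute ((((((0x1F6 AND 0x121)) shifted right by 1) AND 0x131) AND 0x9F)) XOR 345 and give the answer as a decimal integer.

0x1F6 = 111110110
0x121 = 100100001
→ AND → 100100000 = 288
→ shifted right by 1 → 010010000 = 144
0x131 = 100110001
→ AND → 000010000 = 16
0x9F = 010011111
→ AND → 000010000 = 16
345 = 101011001
→ XOR → 101001001 = 329

329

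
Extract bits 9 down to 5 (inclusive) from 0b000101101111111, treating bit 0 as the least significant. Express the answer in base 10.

v = 000101101111111
Shift right by 5: 0001011011
Mask low 5 bits: 11011 = 27

27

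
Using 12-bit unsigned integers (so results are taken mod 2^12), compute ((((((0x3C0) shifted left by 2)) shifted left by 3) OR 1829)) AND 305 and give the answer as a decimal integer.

0x3C0 = 001111000000
→ shifted left by 2 (mod 2^12) → 111100000000 = 3840
→ shifted left by 3 (mod 2^12) → 100000000000 = 2048
1829 = 011100100101
→ OR → 111100100101 = 3877
305 = 000100110001
→ AND → 000100100001 = 289

289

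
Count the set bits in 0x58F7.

10

0x58F7 = 101100011110111
Count the 1s: 1 + 1 + 1 + 1 + 1 + 1 + 1 + 1 + 1 + 1 = 10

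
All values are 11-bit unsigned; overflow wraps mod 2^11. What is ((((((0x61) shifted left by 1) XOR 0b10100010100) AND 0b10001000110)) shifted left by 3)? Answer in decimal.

560

0x61 = 00001100001
→ shifted left by 1 (mod 2^11) → 00011000010 = 194
0b10100010100 = 10100010100
→ XOR → 10111010110 = 1494
0b10001000110 = 10001000110
→ AND → 10001000110 = 1094
→ shifted left by 3 (mod 2^11) → 01000110000 = 560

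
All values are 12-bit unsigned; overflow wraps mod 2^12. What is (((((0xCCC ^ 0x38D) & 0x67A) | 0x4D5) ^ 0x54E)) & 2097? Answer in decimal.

0xCCC = 110011001100
0x38D = 001110001101
→ ^ → 111101000001 = 3905
0x67A = 011001111010
→ & → 011001000000 = 1600
0x4D5 = 010011010101
→ | → 011011010101 = 1749
0x54E = 010101001110
→ ^ → 001110011011 = 923
2097 = 100000110001
→ & → 000000010001 = 17

17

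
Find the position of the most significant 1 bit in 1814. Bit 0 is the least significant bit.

10

1814 = 11100010110
The topmost 1 is at position 10 (since 2^10 = 1024 ≤ 1814 < 2048).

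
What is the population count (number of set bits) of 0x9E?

0x9E = 10011110
Count the 1s: 1 + 1 + 1 + 1 + 1 = 5

5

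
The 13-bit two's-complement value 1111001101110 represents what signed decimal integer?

-402

pattern = 1111001101110 (MSB is 1 ⇒ negative)
Invert: 0000110010001, add 1 → 0000110010010 = 402, so the value is -402.
(Equivalently: 7790 - 2^13 = 7790 - 8192 = -402.)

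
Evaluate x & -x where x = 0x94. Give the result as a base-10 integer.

4

x = 10010100 = 148
-x (two's complement) = …01101100
AND   = 00000100 = 4
(x & -x isolates the lowest set bit of x.)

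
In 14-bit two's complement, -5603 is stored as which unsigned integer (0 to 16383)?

5603 in 14 bits: 01010111100011
Invert: 10101000011100
Add 1:  10101000011101 = 10781
(Check: 2^14 - 5603 = 16384 - 5603 = 10781.)

10781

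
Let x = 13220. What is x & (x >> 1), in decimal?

4480

x = 11001110100100 = 13220
x>>1 = 01100111010010
AND  = 01000110000000 = 4480
(x & (x >> 1) has a 1 wherever x has two consecutive 1 bits.)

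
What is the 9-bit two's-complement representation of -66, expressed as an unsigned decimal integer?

66 in 9 bits: 001000010
Invert: 110111101
Add 1:  110111110 = 446
(Check: 2^9 - 66 = 512 - 66 = 446.)

446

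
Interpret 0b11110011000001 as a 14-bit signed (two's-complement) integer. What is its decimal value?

-831

pattern = 11110011000001 (MSB is 1 ⇒ negative)
Invert: 00001100111110, add 1 → 00001100111111 = 831, so the value is -831.
(Equivalently: 15553 - 2^14 = 15553 - 16384 = -831.)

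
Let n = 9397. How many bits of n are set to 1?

9397 = 10010010110101
Count the 1s: 1 + 1 + 1 + 1 + 1 + 1 + 1 = 7

7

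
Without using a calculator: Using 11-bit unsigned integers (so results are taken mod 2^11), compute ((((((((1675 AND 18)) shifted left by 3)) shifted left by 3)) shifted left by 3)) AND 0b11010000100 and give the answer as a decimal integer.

1675 = 11010001011
18 = 00000010010
→ AND → 00000000010 = 2
→ shifted left by 3 (mod 2^11) → 00000010000 = 16
→ shifted left by 3 (mod 2^11) → 00010000000 = 128
→ shifted left by 3 (mod 2^11) → 10000000000 = 1024
0b11010000100 = 11010000100
→ AND → 10000000000 = 1024

1024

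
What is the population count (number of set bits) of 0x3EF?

9

0x3EF = 1111101111
Count the 1s: 1 + 1 + 1 + 1 + 1 + 1 + 1 + 1 + 1 = 9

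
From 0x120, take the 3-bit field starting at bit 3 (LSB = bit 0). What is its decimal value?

4

v = 0100100000
Shift right by 3: 0100100
Mask low 3 bits: 100 = 4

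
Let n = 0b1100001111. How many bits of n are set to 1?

6

n = 1100001111
Count the 1s: 1 + 1 + 1 + 1 + 1 + 1 = 6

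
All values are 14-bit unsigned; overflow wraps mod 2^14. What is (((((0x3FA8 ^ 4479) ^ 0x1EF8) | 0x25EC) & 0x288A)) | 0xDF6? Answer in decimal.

11774

0x3FA8 = 11111110101000
4479 = 01000101111111
→ ^ → 10111011010111 = 11991
0x1EF8 = 01111011111000
→ ^ → 11000000101111 = 12335
0x25EC = 10010111101100
→ | → 11010111101111 = 13807
0x288A = 10100010001010
→ & → 10000010001010 = 8330
0xDF6 = 00110111110110
→ | → 10110111111110 = 11774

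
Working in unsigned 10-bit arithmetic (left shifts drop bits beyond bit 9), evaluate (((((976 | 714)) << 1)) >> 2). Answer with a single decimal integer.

237

976 = 1111010000
714 = 1011001010
→ | → 1111011010 = 986
→ << 1 (mod 2^10) → 1110110100 = 948
→ >> 2 → 0011101101 = 237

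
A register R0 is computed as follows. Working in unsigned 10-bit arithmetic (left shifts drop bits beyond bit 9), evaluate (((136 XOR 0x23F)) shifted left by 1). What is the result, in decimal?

136 = 0010001000
0x23F = 1000111111
→ XOR → 1010110111 = 695
→ shifted left by 1 (mod 2^10) → 0101101110 = 366

366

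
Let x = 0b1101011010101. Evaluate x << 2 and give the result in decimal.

27476

x = 001101011010101
shift left by 2 → 110101101010100 = 27476
(equivalently, 6869 × 2^2 = 6869 × 4)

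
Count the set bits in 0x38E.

0x38E = 1110001110
Count the 1s: 1 + 1 + 1 + 1 + 1 + 1 = 6

6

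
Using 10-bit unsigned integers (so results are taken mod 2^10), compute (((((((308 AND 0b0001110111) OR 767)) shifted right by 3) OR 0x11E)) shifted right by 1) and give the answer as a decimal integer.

308 = 0100110100
0b0001110111 = 0001110111
→ AND → 0000110100 = 52
767 = 1011111111
→ OR → 1011111111 = 767
→ shifted right by 3 → 0001011111 = 95
0x11E = 0100011110
→ OR → 0101011111 = 351
→ shifted right by 1 → 0010101111 = 175

175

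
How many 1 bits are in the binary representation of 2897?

2897 = 101101010001
Count the 1s: 1 + 1 + 1 + 1 + 1 + 1 = 6

6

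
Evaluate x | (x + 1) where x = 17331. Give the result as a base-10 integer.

17335

x = 100001110110011 = 17331
x + 1 = 100001110110100
OR    = 100001110110111 = 17335
(x | (x + 1) sets the lowest cleared bit.)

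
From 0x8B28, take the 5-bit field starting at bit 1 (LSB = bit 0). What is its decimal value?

20

v = 1000101100101000
Shift right by 1: 100010110010100
Mask low 5 bits: 10100 = 20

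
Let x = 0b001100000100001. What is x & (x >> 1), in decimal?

2048

x = 1100000100001 = 6177
x>>1 = 0110000010000
AND  = 0100000000000 = 2048
(x & (x >> 1) has a 1 wherever x has two consecutive 1 bits.)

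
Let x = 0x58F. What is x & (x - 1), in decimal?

x = 10110001111 = 1423
x - 1 = 10110001110
AND   = 10110001110 = 1422
(x & (x - 1) clears the lowest set bit of x.)

1422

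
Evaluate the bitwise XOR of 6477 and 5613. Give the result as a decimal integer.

6477 = 1100101001101
5613 = 1010111101101
XOR → 0110010100000 = 3232

3232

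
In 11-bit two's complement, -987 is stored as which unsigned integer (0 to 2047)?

987 in 11 bits: 01111011011
Invert: 10000100100
Add 1:  10000100101 = 1061
(Check: 2^11 - 987 = 2048 - 987 = 1061.)

1061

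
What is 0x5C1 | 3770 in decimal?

4091

0x5C1 = 010111000001
3770 = 111010111010
 OR → 111111111011 = 4091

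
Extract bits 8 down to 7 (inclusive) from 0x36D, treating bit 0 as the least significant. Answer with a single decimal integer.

v = 01101101101
Shift right by 7: 0110
Mask low 2 bits: 10 = 2

2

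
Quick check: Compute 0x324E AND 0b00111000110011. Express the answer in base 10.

514

0x324E = 11001001001110
b = 00111000110011
AND → 00001000000010 = 514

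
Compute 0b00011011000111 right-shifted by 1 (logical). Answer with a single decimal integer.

867

x = 11011000111
shift right by 1 → 01101100011 = 867
(equivalently, floor(1735 / 2))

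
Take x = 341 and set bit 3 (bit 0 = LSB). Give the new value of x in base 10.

349

x = 101010101
bit 3 is currently 0; set it via x | (1 << 3) = x | 8
→ 101011101 = 349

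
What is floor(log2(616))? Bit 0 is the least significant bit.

616 = 1001101000
The topmost 1 is at position 9 (since 2^9 = 512 ≤ 616 < 1024).

9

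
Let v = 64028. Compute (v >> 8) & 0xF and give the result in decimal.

v = 1111101000011100
Shift right by 8: 11111010
Mask low 4 bits: 1010 = 10

10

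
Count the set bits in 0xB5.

0xB5 = 10110101
Count the 1s: 1 + 1 + 1 + 1 + 1 = 5

5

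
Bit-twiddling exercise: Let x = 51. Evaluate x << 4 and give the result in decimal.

816

51 = 0000110011
shift left by 4 → 1100110000 = 816
(equivalently, 51 × 2^4 = 51 × 16)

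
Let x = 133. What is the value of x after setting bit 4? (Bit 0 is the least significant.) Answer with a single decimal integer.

149

x = 0010000101
bit 4 is currently 0; set it via x | (1 << 4) = x | 16
→ 0010010101 = 149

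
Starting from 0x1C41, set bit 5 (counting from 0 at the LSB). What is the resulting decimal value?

7265

x = 0001110001000001
bit 5 is currently 0; set it via x | (1 << 5) = x | 32
→ 0001110001100001 = 7265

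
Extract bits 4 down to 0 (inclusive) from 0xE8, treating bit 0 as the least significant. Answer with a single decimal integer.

8

v = 0000011101000
Shift right by 0: 0000011101000
Mask low 5 bits: 01000 = 8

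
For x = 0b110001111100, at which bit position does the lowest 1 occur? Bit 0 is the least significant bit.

2

0b110001111100 = 110001111100
Trailing zeros: 2, so the lowest set bit is bit 2 (value 4).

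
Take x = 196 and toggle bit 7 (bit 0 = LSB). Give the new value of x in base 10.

x = 11000100
bit 7 is currently 1; toggle it via x ^ (1 << 7) = x ^ 128
→ 01000100 = 68

68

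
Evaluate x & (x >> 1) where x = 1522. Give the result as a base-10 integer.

x = 10111110010 = 1522
x>>1 = 01011111001
AND  = 00011110000 = 240
(x & (x >> 1) has a 1 wherever x has two consecutive 1 bits.)

240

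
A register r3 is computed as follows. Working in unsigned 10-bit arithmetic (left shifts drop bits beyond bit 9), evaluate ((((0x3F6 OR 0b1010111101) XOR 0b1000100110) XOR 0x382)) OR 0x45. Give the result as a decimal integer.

607

0x3F6 = 1111110110
0b1010111101 = 1010111101
→ OR → 1111111111 = 1023
0b1000100110 = 1000100110
→ XOR → 0111011001 = 473
0x382 = 1110000010
→ XOR → 1001011011 = 603
0x45 = 0001000101
→ OR → 1001011111 = 607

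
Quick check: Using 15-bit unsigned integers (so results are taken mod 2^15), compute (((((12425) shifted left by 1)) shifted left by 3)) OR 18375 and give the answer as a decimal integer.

20439

12425 = 011000010001001
→ shifted left by 1 (mod 2^15) → 110000100010010 = 24850
→ shifted left by 3 (mod 2^15) → 000100010010000 = 2192
18375 = 100011111000111
→ OR → 100111111010111 = 20439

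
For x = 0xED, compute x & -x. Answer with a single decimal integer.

1

x = 11101101 = 237
-x (two's complement) = …00010011
AND   = 00000001 = 1
(x & -x isolates the lowest set bit of x.)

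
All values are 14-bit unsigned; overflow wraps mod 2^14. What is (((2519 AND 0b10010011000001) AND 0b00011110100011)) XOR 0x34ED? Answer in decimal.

2519 = 00100111010111
0b10010011000001 = 10010011000001
→ AND → 00000011000001 = 193
0b00011110100011 = 00011110100011
→ AND → 00000010000001 = 129
0x34ED = 11010011101101
→ XOR → 11010001101100 = 13420

13420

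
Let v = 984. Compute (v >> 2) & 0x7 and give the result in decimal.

v = 1111011000
Shift right by 2: 11110110
Mask low 3 bits: 110 = 6

6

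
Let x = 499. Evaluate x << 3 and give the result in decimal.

499 = 000111110011
shift left by 3 → 111110011000 = 3992
(equivalently, 499 × 2^3 = 499 × 8)

3992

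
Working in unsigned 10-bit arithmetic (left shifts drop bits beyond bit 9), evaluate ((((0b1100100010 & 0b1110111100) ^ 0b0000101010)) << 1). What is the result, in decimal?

532

0b1100100010 = 1100100010
0b1110111100 = 1110111100
→ & → 1100100000 = 800
0b0000101010 = 0000101010
→ ^ → 1100001010 = 778
→ << 1 (mod 2^10) → 1000010100 = 532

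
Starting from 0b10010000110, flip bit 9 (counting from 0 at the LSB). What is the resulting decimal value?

x = 10010000110
bit 9 is currently 0; toggle it via x ^ (1 << 9) = x ^ 512
→ 11010000110 = 1670

1670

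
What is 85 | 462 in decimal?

479

85 = 001010101
462 = 111001110
 OR → 111011111 = 479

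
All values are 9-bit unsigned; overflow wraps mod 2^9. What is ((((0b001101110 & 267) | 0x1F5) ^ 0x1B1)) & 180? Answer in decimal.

0b001101110 = 001101110
267 = 100001011
→ & → 000001010 = 10
0x1F5 = 111110101
→ | → 111111111 = 511
0x1B1 = 110110001
→ ^ → 001001110 = 78
180 = 010110100
→ & → 000000100 = 4

4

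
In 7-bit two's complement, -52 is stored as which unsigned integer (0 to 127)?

52 in 7 bits: 0110100
Invert: 1001011
Add 1:  1001100 = 76
(Check: 2^7 - 52 = 128 - 52 = 76.)

76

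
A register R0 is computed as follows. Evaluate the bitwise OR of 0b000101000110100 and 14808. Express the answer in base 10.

a = 00101000110100
14808 = 11100111011000
 OR → 11101111111100 = 15356

15356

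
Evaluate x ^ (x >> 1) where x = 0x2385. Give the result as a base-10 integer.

12871

x = 10001110000101 = 9093
x>>1 = 01000111000010
XOR  = 11001001000111 = 12871
(x ^ (x >> 1) gives the standard binary-reflected Gray code of x.)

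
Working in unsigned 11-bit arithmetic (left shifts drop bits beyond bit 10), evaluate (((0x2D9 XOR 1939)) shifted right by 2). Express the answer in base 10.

0x2D9 = 01011011001
1939 = 11110010011
→ XOR → 10101001010 = 1354
→ shifted right by 2 → 00101010010 = 338

338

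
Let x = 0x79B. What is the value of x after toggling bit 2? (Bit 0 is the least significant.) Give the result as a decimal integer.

1951

x = 011110011011
bit 2 is currently 0; toggle it via x ^ (1 << 2) = x ^ 4
→ 011110011111 = 1951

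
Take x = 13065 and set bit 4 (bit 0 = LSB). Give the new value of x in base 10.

x = 11001100001001
bit 4 is currently 0; set it via x | (1 << 4) = x | 16
→ 11001100011001 = 13081

13081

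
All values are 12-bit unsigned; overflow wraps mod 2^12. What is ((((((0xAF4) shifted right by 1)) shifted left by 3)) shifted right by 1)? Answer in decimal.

0xAF4 = 101011110100
→ shifted right by 1 → 010101111010 = 1402
→ shifted left by 3 (mod 2^12) → 101111010000 = 3024
→ shifted right by 1 → 010111101000 = 1512

1512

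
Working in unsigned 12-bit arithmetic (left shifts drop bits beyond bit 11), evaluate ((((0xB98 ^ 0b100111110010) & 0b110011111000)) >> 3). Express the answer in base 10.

13

0xB98 = 101110011000
0b100111110010 = 100111110010
→ ^ → 001001101010 = 618
0b110011111000 = 110011111000
→ & → 000001101000 = 104
→ >> 3 → 000000001101 = 13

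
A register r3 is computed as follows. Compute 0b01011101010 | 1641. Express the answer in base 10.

1771

a = 01011101010
1641 = 11001101001
 OR → 11011101011 = 1771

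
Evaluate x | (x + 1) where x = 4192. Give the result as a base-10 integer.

x = 1000001100000 = 4192
x + 1 = 1000001100001
OR    = 1000001100001 = 4193
(x | (x + 1) sets the lowest cleared bit.)

4193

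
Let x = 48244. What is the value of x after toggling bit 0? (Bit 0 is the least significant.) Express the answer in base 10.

x = 1011110001110100
bit 0 is currently 0; toggle it via x ^ (1 << 0) = x ^ 1
→ 1011110001110101 = 48245

48245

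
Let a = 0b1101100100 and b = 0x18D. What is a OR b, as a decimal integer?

1005

a = 1101100100
0x18D = 0110001101
 OR → 1111101101 = 1005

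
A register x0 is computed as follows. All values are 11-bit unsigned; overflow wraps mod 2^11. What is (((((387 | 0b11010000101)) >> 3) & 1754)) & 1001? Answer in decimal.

387 = 00110000011
0b11010000101 = 11010000101
→ | → 11110000111 = 1927
→ >> 3 → 00011110000 = 240
1754 = 11011011010
→ & → 00011010000 = 208
1001 = 01111101001
→ & → 00011000000 = 192

192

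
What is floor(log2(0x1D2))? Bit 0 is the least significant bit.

8

0x1D2 = 111010010
The topmost 1 is at position 8 (since 2^8 = 256 ≤ 466 < 512).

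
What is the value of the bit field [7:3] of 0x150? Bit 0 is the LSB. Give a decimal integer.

10

v = 00101010000
Shift right by 3: 00101010
Mask low 5 bits: 01010 = 10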